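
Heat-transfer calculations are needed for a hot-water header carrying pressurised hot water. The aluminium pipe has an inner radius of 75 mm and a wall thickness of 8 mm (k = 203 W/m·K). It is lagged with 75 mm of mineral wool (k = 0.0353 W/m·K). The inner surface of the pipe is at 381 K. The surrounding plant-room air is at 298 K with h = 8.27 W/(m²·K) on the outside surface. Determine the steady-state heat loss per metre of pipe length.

Per-layer cylindrical resistances, series-summed:
R_aluminium pipe wall = ln(83/75)/(2π×203×1) = 7.946×10^-5 K/W
R_mineral wool = ln(158/83)/(2π×0.0353×1) = 2.902 K/W
R_outer film = 1/(h_o·2πr_oL) = 1/(8.27×2π×0.158×1) = 0.1218 K/W
R_total = 3.024 K/W
Q = ΔT/R_total = 83/3.024

q′ ≈ 27.4 W/m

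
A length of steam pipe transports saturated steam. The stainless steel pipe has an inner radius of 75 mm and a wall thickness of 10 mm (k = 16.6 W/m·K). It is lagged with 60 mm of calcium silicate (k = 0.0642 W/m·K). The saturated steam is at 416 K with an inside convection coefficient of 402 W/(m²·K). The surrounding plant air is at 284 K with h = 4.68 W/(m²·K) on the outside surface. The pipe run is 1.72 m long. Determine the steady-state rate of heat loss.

Radial resistances (cylindrical: R_cond = ln(r_o/r_i)/(2πkL), R_conv = 1/(h·2πrL)):
R_inner film = 1/(h_i·2πr₁L) = 1/(402×2π×0.075×1.72) = 0.003069 K/W
R_stainless steel pipe wall = ln(85/75)/(2π×16.6×1.72) = 6.977×10^-4 K/W
R_calcium silicate = ln(145/85)/(2π×0.0642×1.72) = 0.7698 K/W
R_outer film = 1/(h_o·2πr_oL) = 1/(4.68×2π×0.145×1.72) = 0.1364 K/W
R_total = 0.9099 K/W
Q = ΔT/R_total = 132/0.9099

Q ≈ 145 W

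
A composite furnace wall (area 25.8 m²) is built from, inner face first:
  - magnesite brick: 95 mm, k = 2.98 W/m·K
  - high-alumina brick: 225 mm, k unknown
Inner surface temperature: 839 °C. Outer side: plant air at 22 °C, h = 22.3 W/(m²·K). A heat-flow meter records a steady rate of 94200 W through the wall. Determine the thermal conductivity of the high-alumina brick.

Treating each layer as a thermal resistance in series:
R_magnesite brick = L/(kA) = 0.095/(2.98×25.8) = 0.001236 K/W
R_outer film = 1/(h_o·A) = 1/(22.3×25.8) = 0.001738 K/W
Sum of known resistances R_other = 0.002974 K/W
Total R = ΔT/Q = 817/94200 = 0.008673 K/W
R_high-alumina brick = R_total − R_other = 0.005699 K/W
k = L/(R·A) = 0.225/(0.005699×25.8)

k ≈ 1.53 W/(m·K)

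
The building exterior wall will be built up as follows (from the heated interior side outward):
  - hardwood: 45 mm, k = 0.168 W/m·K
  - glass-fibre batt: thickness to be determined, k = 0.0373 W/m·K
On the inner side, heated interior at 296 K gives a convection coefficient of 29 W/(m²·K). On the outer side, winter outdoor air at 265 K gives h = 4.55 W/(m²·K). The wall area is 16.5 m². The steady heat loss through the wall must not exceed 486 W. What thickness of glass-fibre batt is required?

Series thermal resistances:
R_inner film = 1/(h_i·A) = 1/(29×16.5) = 0.00209 K/W
R_hardwood = L/(kA) = 0.045/(0.168×16.5) = 0.01623 K/W
R_outer film = 1/(h_o·A) = 1/(4.55×16.5) = 0.01332 K/W
Sum of the known resistances R_other = 0.03164 K/W
Required total resistance R_tot = ΔT/Q_allow = 31/486 = 0.06379 K/W
R_glass-fibre batt = R_tot − R_other = 0.03214 K/W
L = R·k·A = 0.03214×0.0373×16.5

L ≈ 19.8 mm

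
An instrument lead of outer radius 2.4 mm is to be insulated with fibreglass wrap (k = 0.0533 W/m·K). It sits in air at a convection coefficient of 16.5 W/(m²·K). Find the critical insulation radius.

For a cylinder r_cr = k/h = 0.0533/16.5
r_cr = 3.23 mm; since the bare radius (2.4 mm) is below r_cr, adding a thin layer of insulation will *increase* heat loss.

r_cr ≈ 3.23 mm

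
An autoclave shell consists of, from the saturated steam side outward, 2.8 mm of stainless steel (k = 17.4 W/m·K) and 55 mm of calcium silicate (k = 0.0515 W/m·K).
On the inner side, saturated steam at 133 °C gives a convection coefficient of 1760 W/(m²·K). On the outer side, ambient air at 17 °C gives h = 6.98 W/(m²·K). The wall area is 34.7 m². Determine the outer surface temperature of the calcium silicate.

Series thermal resistances:
R_inner film = 1/(h_i·A) = 1/(1760×34.7) = 1.637×10^-5 K/W
R_stainless steel = L/(kA) = 0.0028/(17.4×34.7) = 4.637×10^-6 K/W
R_calcium silicate = L/(kA) = 0.055/(0.0515×34.7) = 0.03078 K/W
R_outer film = 1/(h_o·A) = 1/(6.98×34.7) = 0.004129 K/W
R_total = 0.03493 K/W;  Q = ΔT/R_total = 116/0.03493 = 3321 W
T_interface = T_inner − Q·ΣR(inner→interface) = 133 − 3320×0.0308

T ≈ 30.7 °C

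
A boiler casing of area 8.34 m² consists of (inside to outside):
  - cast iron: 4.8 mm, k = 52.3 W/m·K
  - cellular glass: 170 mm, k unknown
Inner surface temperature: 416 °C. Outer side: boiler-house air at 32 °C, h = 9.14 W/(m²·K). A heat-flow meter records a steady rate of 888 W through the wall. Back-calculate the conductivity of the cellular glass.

Treating each layer as a thermal resistance in series:
R_cast iron = L/(kA) = 0.0048/(52.3×8.34) = 1.1×10^-5 K/W
R_outer film = 1/(h_o·A) = 1/(9.14×8.34) = 0.01312 K/W
Sum of known resistances R_other = 0.01313 K/W
Total R = ΔT/Q = 384/888 = 0.4324 K/W
R_cellular glass = R_total − R_other = 0.4193 K/W
k = L/(R·A) = 0.17/(0.4193×8.34)

k ≈ 0.0486 W/(m·K)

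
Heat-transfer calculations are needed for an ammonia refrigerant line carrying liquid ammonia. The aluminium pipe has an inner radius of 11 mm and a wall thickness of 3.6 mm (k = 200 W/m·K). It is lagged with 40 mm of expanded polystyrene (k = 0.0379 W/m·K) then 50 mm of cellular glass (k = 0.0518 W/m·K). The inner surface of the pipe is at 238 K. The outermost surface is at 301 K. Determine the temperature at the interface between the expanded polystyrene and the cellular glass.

T ≈ 284 K

Treating each annulus and film as a series resistance:
R_aluminium pipe wall = ln(14.6/11)/(2π×200×1) = 2.253×10^-4 K/W
R_expanded polystyrene = ln(54.6/14.6)/(2π×0.0379×1) = 5.539 K/W
R_cellular glass = ln(104.6/54.6)/(2π×0.0518×1) = 1.997 K/W
R_total = 7.537 K/W
Q = ΔT/R_total = 63/7.537
Q = 8.36 W/m
T_interface = T_inner + Q·ΣR(inner→interface) = 238 + 8.36×5.539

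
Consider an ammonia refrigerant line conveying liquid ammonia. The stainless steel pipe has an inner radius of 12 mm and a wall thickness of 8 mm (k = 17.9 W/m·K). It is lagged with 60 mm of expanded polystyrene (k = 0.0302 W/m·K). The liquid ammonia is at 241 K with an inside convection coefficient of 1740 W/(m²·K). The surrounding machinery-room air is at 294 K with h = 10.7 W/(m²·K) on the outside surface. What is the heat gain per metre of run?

For a radial system each layer contributes R = ln(r_out/r_in)/(2πkL); films add R = 1/(hA).
R_inner film = 1/(h_i·2πr₁L) = 1/(1740×2π×0.012×1) = 0.007622 K/W
R_stainless steel pipe wall = ln(20/12)/(2π×17.9×1) = 0.004542 K/W
R_expanded polystyrene = ln(80/20)/(2π×0.0302×1) = 7.306 K/W
R_outer film = 1/(h_o·2πr_oL) = 1/(10.7×2π×0.08×1) = 0.1859 K/W
R_total = 7.504 K/W
Q = ΔT/R_total = 53/7.504

q′ ≈ 7.06 W/m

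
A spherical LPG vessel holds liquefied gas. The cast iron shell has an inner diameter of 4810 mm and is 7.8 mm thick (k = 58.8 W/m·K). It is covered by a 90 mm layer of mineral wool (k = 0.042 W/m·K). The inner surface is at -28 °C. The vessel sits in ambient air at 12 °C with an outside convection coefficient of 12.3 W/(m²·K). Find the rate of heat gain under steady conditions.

Q ≈ 1370 W

Spherical conduction: R = (1/r_in − 1/r_out)/(4πk) per layer; series-sum.
R_cast iron shell = (1/2.405 − 1/2.4128)/(4π×58.8) = 1.819×10^-6 K/W
R_mineral wool = (1/2.4128 − 1/2.5028)/(4π×0.042) = 0.02824 K/W
R_outer film = 1/(h·4πr_o²) = 1/(12.3×4π×2.5028²) = 0.001033 K/W
R_total = 0.02927 K/W
Q = ΔT/R_total = 40/0.02927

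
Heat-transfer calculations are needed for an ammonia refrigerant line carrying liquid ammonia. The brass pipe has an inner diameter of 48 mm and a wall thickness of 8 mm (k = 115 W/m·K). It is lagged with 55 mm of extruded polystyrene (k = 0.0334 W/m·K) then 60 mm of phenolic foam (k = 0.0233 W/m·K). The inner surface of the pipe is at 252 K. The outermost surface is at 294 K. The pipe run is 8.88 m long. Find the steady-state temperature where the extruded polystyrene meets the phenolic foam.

Cylindrical conduction, so R = ln(r₂/r₁)/(2πkL) per layer, in series:
R_brass pipe wall = ln(32/24)/(2π×115×8.88) = 4.484×10^-5 K/W
R_extruded polystyrene = ln(87/32)/(2π×0.0334×8.88) = 0.5367 K/W
R_phenolic foam = ln(147/87)/(2π×0.0233×8.88) = 0.4035 K/W
R_total = 0.9402 K/W
Q = ΔT/R_total = 42/0.9402
Q = 44.7 W
T_interface = T_inner + Q·ΣR(inner→interface) = 252 + 44.7×0.5367

T ≈ 276 K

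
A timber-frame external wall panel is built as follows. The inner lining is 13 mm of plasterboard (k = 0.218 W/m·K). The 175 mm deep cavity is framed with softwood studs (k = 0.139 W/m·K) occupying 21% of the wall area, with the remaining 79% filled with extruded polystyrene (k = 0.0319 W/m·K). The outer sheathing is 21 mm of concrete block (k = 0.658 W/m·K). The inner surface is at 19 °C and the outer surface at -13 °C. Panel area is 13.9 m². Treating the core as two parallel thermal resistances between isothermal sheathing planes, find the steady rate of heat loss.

Sheathing layers in series; stud and cavity paths in parallel between them.
R_inner = 0.013/(0.218×13.9) = 0.00429 K/W
R_stud  = 0.175/(0.139×0.21×13.9) = 0.4313 K/W
R_cav   = 0.175/(0.0319×0.79×13.9) = 0.4996 K/W
1/R_core = 1/R_stud + 1/R_cav → R_core = 0.2315 K/W
R_outer = 0.021/(0.658×13.9) = 0.002296 K/W
R_total = 0.2381 K/W
Q = ΔT/R_total = 32/0.2381

Q ≈ 134 W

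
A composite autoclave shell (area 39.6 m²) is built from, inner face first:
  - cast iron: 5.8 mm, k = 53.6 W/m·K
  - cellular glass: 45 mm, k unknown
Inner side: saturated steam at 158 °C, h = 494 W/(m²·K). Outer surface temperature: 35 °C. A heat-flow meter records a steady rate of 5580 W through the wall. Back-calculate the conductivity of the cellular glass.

k ≈ 0.0517 W/(m·K)

Using the resistance-network approach (series):
R_inner film = 1/(h_i·A) = 1/(494×39.6) = 5.112×10^-5 K/W
R_cast iron = L/(kA) = 0.0058/(53.6×39.6) = 2.733×10^-6 K/W
Sum of known resistances R_other = 5.385×10^-5 K/W
Total R = ΔT/Q = 123/5580 = 0.02204 K/W
R_cellular glass = R_total − R_other = 0.02199 K/W
k = L/(R·A) = 0.045/(0.02199×39.6)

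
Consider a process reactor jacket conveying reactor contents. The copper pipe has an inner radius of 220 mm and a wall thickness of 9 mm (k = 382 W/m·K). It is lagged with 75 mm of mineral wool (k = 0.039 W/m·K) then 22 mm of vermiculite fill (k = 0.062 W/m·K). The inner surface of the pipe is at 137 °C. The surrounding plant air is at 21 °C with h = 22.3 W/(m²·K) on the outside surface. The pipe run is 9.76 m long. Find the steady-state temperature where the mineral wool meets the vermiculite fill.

For a radial system each layer contributes R = ln(r_out/r_in)/(2πkL); films add R = 1/(hA).
R_copper pipe wall = ln(229/220)/(2π×382×9.76) = 1.712×10^-6 K/W
R_mineral wool = ln(304/229)/(2π×0.039×9.76) = 0.1185 K/W
R_vermiculite fill = ln(326/304)/(2π×0.062×9.76) = 0.01838 K/W
R_outer film = 1/(h_o·2πr_oL) = 1/(22.3×2π×0.326×9.76) = 0.002243 K/W
R_total = 0.1391 K/W
Q = ΔT/R_total = 116/0.1391
Q = 834 W
T_interface = T_inner − Q·ΣR(inner→interface) = 137 − 834×0.1185

T ≈ 38.2 °C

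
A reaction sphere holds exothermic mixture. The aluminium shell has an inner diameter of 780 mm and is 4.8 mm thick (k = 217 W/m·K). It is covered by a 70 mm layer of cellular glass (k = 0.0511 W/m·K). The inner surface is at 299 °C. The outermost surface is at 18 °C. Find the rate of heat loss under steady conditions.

For a spherical shell R = (1/r₁ − 1/r₂)/(4πk); film R = 1/(h·4πr²). In series:
R_aluminium shell = (1/0.39 − 1/0.3948)/(4π×217) = 1.143×10^-5 K/W
R_cellular glass = (1/0.3948 − 1/0.4648)/(4π×0.0511) = 0.5941 K/W
R_total = 0.5941 K/W
Q = ΔT/R_total = 281/0.5941

Q ≈ 473 W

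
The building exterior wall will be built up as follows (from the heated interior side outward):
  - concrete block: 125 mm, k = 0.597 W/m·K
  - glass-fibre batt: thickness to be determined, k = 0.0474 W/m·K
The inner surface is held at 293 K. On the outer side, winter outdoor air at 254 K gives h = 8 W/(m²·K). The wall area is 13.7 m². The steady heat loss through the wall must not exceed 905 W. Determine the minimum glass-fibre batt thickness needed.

L ≈ 12.1 mm

Using the resistance-network approach (series):
R_concrete block = L/(kA) = 0.125/(0.597×13.7) = 0.01528 K/W
R_outer film = 1/(h_o·A) = 1/(8×13.7) = 0.009124 K/W
Sum of the known resistances R_other = 0.02441 K/W
Required total resistance R_tot = ΔT/Q_allow = 39/905 = 0.04309 K/W
R_glass-fibre batt = R_tot − R_other = 0.01869 K/W
L = R·k·A = 0.01869×0.0474×13.7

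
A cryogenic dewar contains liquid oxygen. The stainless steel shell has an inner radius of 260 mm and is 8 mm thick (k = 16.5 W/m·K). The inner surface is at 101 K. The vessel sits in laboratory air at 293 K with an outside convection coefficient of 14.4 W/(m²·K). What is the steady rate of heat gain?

Each spherical layer contributes R = (1/r_i − 1/r_o)/(4πk):
R_stainless steel shell = (1/0.26 − 1/0.268)/(4π×16.5) = 5.537×10^-4 K/W
R_outer film = 1/(h·4πr_o²) = 1/(14.4×4π×0.268²) = 0.07694 K/W
R_total = 0.07749 K/W
Q = ΔT/R_total = 192/0.07749

Q ≈ 2480 W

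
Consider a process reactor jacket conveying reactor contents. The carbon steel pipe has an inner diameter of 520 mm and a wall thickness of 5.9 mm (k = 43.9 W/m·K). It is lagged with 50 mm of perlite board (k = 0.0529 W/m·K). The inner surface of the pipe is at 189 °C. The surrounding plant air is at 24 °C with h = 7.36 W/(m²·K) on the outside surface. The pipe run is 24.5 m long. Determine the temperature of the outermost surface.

Radial resistances (cylindrical: R_cond = ln(r_o/r_i)/(2πkL), R_conv = 1/(h·2πrL)):
R_carbon steel pipe wall = ln(265.9/260)/(2π×43.9×24.5) = 3.32×10^-6 K/W
R_perlite board = ln(315.9/265.9)/(2π×0.0529×24.5) = 0.02116 K/W
R_outer film = 1/(h_o·2πr_oL) = 1/(7.36×2π×0.3159×24.5) = 0.002794 K/W
R_total = 0.02396 K/W
Q = ΔT/R_total = 165/0.02396
Q = 6890 W
T_interface = T_inner − Q·ΣR(inner→interface) = 189 − 6890×0.02116

T ≈ 43.2 °C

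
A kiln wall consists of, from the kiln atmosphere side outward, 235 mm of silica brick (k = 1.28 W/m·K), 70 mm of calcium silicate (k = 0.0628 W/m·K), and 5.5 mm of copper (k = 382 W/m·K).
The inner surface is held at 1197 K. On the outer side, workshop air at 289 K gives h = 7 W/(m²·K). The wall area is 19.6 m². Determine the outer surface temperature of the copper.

Thermal resistances in series:
R_silica brick = L/(kA) = 0.235/(1.28×19.6) = 0.009367 K/W
R_calcium silicate = L/(kA) = 0.07/(0.0628×19.6) = 0.05687 K/W
R_copper = L/(kA) = 0.0055/(382×19.6) = 7.346×10^-7 K/W
R_outer film = 1/(h_o·A) = 1/(7×19.6) = 0.007289 K/W
R_total = 0.07353 K/W;  Q = ΔT/R_total = 908/0.07353 = 12350 W
T_interface = T_inner − Q·ΣR(inner→interface) = 1197 − 12300×0.06624

T ≈ 379 K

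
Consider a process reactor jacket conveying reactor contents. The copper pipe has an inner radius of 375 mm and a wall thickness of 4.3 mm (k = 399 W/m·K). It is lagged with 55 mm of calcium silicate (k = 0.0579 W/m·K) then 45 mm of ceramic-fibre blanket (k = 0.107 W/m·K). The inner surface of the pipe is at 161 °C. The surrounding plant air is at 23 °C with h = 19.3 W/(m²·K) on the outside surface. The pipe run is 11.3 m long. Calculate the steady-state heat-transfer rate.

Per-layer cylindrical resistances, series-summed:
R_copper pipe wall = ln(379.3/375)/(2π×399×11.3) = 4.025×10^-7 K/W
R_calcium silicate = ln(434.3/379.3)/(2π×0.0579×11.3) = 0.03294 K/W
R_ceramic-fibre blanket = ln(479.3/434.3)/(2π×0.107×11.3) = 0.01298 K/W
R_outer film = 1/(h_o·2πr_oL) = 1/(19.3×2π×0.4793×11.3) = 0.001523 K/W
R_total = 0.04744 K/W
Q = ΔT/R_total = 138/0.04744

Q ≈ 2910 W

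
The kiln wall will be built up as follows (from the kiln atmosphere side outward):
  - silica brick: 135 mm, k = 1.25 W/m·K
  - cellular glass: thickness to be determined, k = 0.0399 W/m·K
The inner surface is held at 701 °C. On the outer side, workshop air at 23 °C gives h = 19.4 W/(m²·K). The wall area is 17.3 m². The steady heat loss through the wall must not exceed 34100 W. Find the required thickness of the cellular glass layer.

Thermal resistances in series:
R_silica brick = L/(kA) = 0.135/(1.25×17.3) = 0.006243 K/W
R_outer film = 1/(h_o·A) = 1/(19.4×17.3) = 0.00298 K/W
Sum of the known resistances R_other = 0.009222 K/W
Required total resistance R_tot = ΔT/Q_allow = 678/34100 = 0.01988 K/W
R_cellular glass = R_tot − R_other = 0.01066 K/W
L = R·k·A = 0.01066×0.0399×17.3

L ≈ 7.36 mm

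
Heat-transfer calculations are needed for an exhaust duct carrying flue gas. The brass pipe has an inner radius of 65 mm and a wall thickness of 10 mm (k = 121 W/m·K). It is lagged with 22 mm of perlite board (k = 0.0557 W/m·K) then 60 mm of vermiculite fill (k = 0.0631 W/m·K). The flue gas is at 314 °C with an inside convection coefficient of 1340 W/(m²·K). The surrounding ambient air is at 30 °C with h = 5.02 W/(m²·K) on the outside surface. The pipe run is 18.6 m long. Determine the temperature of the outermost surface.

T ≈ 56.6 °C

Radial resistances (cylindrical: R_cond = ln(r_o/r_i)/(2πkL), R_conv = 1/(h·2πrL)):
R_inner film = 1/(h_i·2πr₁L) = 1/(1340×2π×0.065×18.6) = 9.824×10^-5 K/W
R_brass pipe wall = ln(75/65)/(2π×121×18.6) = 1.012×10^-5 K/W
R_perlite board = ln(97/75)/(2π×0.0557×18.6) = 0.03951 K/W
R_vermiculite fill = ln(157/97)/(2π×0.0631×18.6) = 0.0653 K/W
R_outer film = 1/(h_o·2πr_oL) = 1/(5.02×2π×0.157×18.6) = 0.01086 K/W
R_total = 0.1158 K/W
Q = ΔT/R_total = 284/0.1158
Q = 2450 W
T_interface = T_inner − Q·ΣR(inner→interface) = 314 − 2450×0.1049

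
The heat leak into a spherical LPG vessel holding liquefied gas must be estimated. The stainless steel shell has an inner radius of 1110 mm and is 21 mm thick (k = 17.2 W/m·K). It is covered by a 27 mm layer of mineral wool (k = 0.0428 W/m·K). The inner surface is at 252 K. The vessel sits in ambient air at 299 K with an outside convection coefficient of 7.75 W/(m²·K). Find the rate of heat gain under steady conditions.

Q ≈ 1020 W

Spherical conduction: R = (1/r_in − 1/r_out)/(4πk) per layer; series-sum.
R_stainless steel shell = (1/1.11 − 1/1.131)/(4π×17.2) = 7.739×10^-5 K/W
R_mineral wool = (1/1.131 − 1/1.158)/(4π×0.0428) = 0.03833 K/W
R_outer film = 1/(h·4πr_o²) = 1/(7.75×4π×1.158²) = 0.007657 K/W
R_total = 0.04606 K/W
Q = ΔT/R_total = 47/0.04606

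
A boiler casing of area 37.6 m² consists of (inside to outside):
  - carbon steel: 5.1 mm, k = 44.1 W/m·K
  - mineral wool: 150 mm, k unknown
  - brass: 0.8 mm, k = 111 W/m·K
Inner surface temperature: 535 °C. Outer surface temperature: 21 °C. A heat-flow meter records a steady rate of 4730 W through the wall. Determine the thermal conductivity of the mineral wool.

k ≈ 0.0367 W/(m·K)

Treating each layer as a thermal resistance in series:
R_carbon steel = L/(kA) = 0.0051/(44.1×37.6) = 3.076×10^-6 K/W
R_brass = L/(kA) = 0.0008/(111×37.6) = 1.917×10^-7 K/W
Sum of known resistances R_other = 3.267×10^-6 K/W
Total R = ΔT/Q = 514/4730 = 0.1087 K/W
R_mineral wool = R_total − R_other = 0.1087 K/W
k = L/(R·A) = 0.15/(0.1087×37.6)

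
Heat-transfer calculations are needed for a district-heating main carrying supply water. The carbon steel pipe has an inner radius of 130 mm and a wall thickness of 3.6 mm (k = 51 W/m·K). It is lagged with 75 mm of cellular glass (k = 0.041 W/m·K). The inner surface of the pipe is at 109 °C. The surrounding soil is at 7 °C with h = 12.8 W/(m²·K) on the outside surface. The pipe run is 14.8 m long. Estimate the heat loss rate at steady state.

Radial resistances (cylindrical: R_cond = ln(r_o/r_i)/(2πkL), R_conv = 1/(h·2πrL)):
R_carbon steel pipe wall = ln(133.6/130)/(2π×51×14.8) = 5.76×10^-6 K/W
R_cellular glass = ln(208.6/133.6)/(2π×0.041×14.8) = 0.1169 K/W
R_outer film = 1/(h_o·2πr_oL) = 1/(12.8×2π×0.2086×14.8) = 0.004027 K/W
R_total = 0.1209 K/W
Q = ΔT/R_total = 102/0.1209

Q ≈ 844 W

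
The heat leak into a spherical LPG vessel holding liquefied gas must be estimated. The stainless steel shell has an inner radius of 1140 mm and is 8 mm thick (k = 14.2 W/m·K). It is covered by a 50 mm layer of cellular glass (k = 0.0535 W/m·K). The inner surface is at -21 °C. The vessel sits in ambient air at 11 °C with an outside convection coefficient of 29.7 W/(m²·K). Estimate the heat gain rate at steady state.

Q ≈ 572 W

For a spherical shell R = (1/r₁ − 1/r₂)/(4πk); film R = 1/(h·4πr²). In series:
R_stainless steel shell = (1/1.14 − 1/1.148)/(4π×14.2) = 3.426×10^-5 K/W
R_cellular glass = (1/1.148 − 1/1.198)/(4π×0.0535) = 0.05408 K/W
R_outer film = 1/(h·4πr_o²) = 1/(29.7×4π×1.198²) = 0.001867 K/W
R_total = 0.05598 K/W
Q = ΔT/R_total = 32/0.05598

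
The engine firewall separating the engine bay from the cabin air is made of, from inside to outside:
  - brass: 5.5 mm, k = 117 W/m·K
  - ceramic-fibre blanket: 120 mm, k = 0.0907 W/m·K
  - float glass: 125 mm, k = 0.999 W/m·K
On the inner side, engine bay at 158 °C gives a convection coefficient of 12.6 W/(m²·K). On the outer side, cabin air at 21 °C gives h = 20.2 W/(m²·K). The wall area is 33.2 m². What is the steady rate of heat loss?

Using the resistance-network approach (series):
R_inner film = 1/(h_i·A) = 1/(12.6×33.2) = 0.002391 K/W
R_brass = L/(kA) = 0.0055/(117×33.2) = 1.416×10^-6 K/W
R_ceramic-fibre blanket = L/(kA) = 0.12/(0.0907×33.2) = 0.03985 K/W
R_float glass = L/(kA) = 0.125/(0.999×33.2) = 0.003769 K/W
R_outer film = 1/(h_o·A) = 1/(20.2×33.2) = 0.001491 K/W
R_total = 0.0475 K/W
Q = ΔT / R_total = 137 / 0.0475

Q ≈ 2880 W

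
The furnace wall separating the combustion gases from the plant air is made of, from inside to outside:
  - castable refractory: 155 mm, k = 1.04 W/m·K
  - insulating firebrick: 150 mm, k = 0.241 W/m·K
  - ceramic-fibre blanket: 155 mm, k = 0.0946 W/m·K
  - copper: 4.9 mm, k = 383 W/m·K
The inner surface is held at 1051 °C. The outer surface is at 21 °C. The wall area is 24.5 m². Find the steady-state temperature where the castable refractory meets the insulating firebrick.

Thermal resistances in series:
R_castable refractory = L/(kA) = 0.155/(1.04×24.5) = 0.006083 K/W
R_insulating firebrick = L/(kA) = 0.15/(0.241×24.5) = 0.0254 K/W
R_ceramic-fibre blanket = L/(kA) = 0.155/(0.0946×24.5) = 0.06688 K/W
R_copper = L/(kA) = 0.0049/(383×24.5) = 5.222×10^-7 K/W
R_total = 0.09836 K/W;  Q = ΔT/R_total = 1030/0.09836 = 10470 W
T_interface = T_inner − Q·ΣR(inner→interface) = 1051 − 10500×0.006083

T ≈ 987 °C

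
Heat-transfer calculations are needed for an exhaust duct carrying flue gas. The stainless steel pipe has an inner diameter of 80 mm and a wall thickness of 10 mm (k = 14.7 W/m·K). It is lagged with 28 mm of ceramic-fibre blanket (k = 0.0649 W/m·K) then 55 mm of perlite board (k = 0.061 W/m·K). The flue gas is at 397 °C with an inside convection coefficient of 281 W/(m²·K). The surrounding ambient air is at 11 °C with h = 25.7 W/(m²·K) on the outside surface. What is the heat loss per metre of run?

Treating each annulus and film as a series resistance:
R_inner film = 1/(h_i·2πr₁L) = 1/(281×2π×0.04×1) = 0.01416 K/W
R_stainless steel pipe wall = ln(50/40)/(2π×14.7×1) = 0.002416 K/W
R_ceramic-fibre blanket = ln(78/50)/(2π×0.0649×1) = 1.091 K/W
R_perlite board = ln(133/78)/(2π×0.061×1) = 1.392 K/W
R_outer film = 1/(h_o·2πr_oL) = 1/(25.7×2π×0.133×1) = 0.04656 K/W
R_total = 2.546 K/W
Q = ΔT/R_total = 386/2.546

q′ ≈ 152 W/m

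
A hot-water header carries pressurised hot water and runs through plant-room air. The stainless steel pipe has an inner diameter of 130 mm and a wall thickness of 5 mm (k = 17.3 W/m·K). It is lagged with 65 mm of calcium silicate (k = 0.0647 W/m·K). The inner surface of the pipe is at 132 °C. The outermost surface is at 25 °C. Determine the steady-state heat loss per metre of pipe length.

q′ ≈ 66.2 W/m

Treating each annulus and film as a series resistance:
R_stainless steel pipe wall = ln(70/65)/(2π×17.3×1) = 6.818×10^-4 K/W
R_calcium silicate = ln(135/70)/(2π×0.0647×1) = 1.616 K/W
R_total = 1.616 K/W
Q = ΔT/R_total = 107/1.616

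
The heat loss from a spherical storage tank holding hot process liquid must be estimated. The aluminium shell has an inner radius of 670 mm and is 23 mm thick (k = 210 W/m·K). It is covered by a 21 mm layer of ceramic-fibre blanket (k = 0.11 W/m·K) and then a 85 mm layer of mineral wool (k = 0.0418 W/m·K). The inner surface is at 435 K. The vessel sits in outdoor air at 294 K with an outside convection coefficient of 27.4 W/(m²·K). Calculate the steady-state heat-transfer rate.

Q ≈ 442 W

Spherical conduction: R = (1/r_in − 1/r_out)/(4πk) per layer; series-sum.
R_aluminium shell = (1/0.67 − 1/0.693)/(4π×210) = 1.877×10^-5 K/W
R_ceramic-fibre blanket = (1/0.693 − 1/0.714)/(4π×0.11) = 0.0307 K/W
R_mineral wool = (1/0.714 − 1/0.799)/(4π×0.0418) = 0.2837 K/W
R_outer film = 1/(h·4πr_o²) = 1/(27.4×4π×0.799²) = 0.004549 K/W
R_total = 0.3189 K/W
Q = ΔT/R_total = 141/0.3189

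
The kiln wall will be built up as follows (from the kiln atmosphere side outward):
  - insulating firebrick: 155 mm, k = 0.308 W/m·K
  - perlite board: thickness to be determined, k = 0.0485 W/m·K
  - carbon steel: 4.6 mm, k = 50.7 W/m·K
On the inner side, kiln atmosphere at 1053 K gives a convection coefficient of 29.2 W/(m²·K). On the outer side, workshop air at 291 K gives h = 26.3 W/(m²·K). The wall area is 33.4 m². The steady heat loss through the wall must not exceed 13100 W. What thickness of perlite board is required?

Model the wall as resistances in series:
R_inner film = 1/(h_i·A) = 1/(29.2×33.4) = 0.001025 K/W
R_insulating firebrick = L/(kA) = 0.155/(0.308×33.4) = 0.01507 K/W
R_carbon steel = L/(kA) = 0.0046/(50.7×33.4) = 2.716×10^-6 K/W
R_outer film = 1/(h_o·A) = 1/(26.3×33.4) = 0.001138 K/W
Sum of the known resistances R_other = 0.01723 K/W
Required total resistance R_tot = ΔT/Q_allow = 762/13100 = 0.05817 K/W
R_perlite board = R_tot − R_other = 0.04093 K/W
L = R·k·A = 0.04093×0.0485×33.4

L ≈ 66.3 mm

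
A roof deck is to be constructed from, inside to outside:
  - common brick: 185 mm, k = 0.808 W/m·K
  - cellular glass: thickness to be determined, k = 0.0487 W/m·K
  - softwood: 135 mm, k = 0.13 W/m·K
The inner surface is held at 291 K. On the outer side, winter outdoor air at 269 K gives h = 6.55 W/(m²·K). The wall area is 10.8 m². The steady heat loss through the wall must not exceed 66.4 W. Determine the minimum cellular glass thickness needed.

Series thermal resistances:
R_common brick = L/(kA) = 0.185/(0.808×10.8) = 0.0212 K/W
R_softwood = L/(kA) = 0.135/(0.13×10.8) = 0.09615 K/W
R_outer film = 1/(h_o·A) = 1/(6.55×10.8) = 0.01414 K/W
Sum of the known resistances R_other = 0.1315 K/W
Required total resistance R_tot = ΔT/Q_allow = 22/66.4 = 0.3313 K/W
R_cellular glass = R_tot − R_other = 0.1998 K/W
L = R·k·A = 0.1998×0.0487×10.8

L ≈ 105 mm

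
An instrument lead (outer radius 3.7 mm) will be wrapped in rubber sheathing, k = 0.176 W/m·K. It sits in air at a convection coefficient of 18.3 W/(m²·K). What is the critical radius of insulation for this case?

r_cr ≈ 9.62 mm

For a cylinder r_cr = k/h = 0.176/18.3
r_cr = 9.62 mm; since the bare radius (3.7 mm) is below r_cr, adding a thin layer of insulation will *increase* heat loss.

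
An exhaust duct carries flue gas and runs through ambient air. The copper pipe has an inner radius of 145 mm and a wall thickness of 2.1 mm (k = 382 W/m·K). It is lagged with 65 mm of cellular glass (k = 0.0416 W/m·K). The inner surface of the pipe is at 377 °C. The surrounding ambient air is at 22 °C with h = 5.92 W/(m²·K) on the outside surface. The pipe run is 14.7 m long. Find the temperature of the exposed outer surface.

For a radial system each layer contributes R = ln(r_out/r_in)/(2πkL); films add R = 1/(hA).
R_copper pipe wall = ln(147.1/145)/(2π×382×14.7) = 4.075×10^-7 K/W
R_cellular glass = ln(212.1/147.1)/(2π×0.0416×14.7) = 0.09524 K/W
R_outer film = 1/(h_o·2πr_oL) = 1/(5.92×2π×0.2121×14.7) = 0.008623 K/W
R_total = 0.1039 K/W
Q = ΔT/R_total = 355/0.1039
Q = 3420 W
T_interface = T_inner − Q·ΣR(inner→interface) = 377 − 3420×0.09524

T ≈ 51.5 °C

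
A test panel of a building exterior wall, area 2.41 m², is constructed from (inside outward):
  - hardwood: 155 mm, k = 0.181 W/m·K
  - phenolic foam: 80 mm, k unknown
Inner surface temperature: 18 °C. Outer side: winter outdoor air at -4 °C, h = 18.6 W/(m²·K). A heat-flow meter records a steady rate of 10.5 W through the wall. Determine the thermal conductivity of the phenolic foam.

k ≈ 0.0193 W/(m·K)

Model the wall as resistances in series:
R_hardwood = L/(kA) = 0.155/(0.181×2.41) = 0.3553 K/W
R_outer film = 1/(h_o·A) = 1/(18.6×2.41) = 0.02231 K/W
Sum of known resistances R_other = 0.3776 K/W
Total R = ΔT/Q = 22/10.5 = 2.095 K/W
R_phenolic foam = R_total − R_other = 1.718 K/W
k = L/(R·A) = 0.08/(1.718×2.41)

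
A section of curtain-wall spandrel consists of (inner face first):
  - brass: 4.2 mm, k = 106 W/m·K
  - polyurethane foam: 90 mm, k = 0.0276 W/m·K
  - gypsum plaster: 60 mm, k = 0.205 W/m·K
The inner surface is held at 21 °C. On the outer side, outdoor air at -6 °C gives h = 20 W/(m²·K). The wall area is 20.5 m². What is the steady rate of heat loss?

Using the resistance-network approach (series):
R_brass = L/(kA) = 0.0042/(106×20.5) = 1.933×10^-6 K/W
R_polyurethane foam = L/(kA) = 0.09/(0.0276×20.5) = 0.1591 K/W
R_gypsum plaster = L/(kA) = 0.06/(0.205×20.5) = 0.01428 K/W
R_outer film = 1/(h_o·A) = 1/(20×20.5) = 0.002439 K/W
R_total = 0.1758 K/W
Q = ΔT / R_total = 27 / 0.1758

Q ≈ 154 W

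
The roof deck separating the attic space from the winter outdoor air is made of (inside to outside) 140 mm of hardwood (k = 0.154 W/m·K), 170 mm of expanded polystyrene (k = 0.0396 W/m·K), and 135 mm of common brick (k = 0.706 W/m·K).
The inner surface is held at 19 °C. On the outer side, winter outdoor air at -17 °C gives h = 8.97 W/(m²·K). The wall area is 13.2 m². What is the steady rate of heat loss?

Q ≈ 86.3 W

Model the wall as resistances in series:
R_hardwood = L/(kA) = 0.14/(0.154×13.2) = 0.06887 K/W
R_expanded polystyrene = L/(kA) = 0.17/(0.0396×13.2) = 0.3252 K/W
R_common brick = L/(kA) = 0.135/(0.706×13.2) = 0.01449 K/W
R_outer film = 1/(h_o·A) = 1/(8.97×13.2) = 0.008446 K/W
R_total = 0.417 K/W
Q = ΔT / R_total = 36 / 0.417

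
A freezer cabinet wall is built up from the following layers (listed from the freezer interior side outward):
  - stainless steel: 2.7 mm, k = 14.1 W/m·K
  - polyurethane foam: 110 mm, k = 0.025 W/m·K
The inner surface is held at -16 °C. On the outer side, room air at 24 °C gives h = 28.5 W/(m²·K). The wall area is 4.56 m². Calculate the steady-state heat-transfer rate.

Model the wall as resistances in series:
R_stainless steel = L/(kA) = 0.0027/(14.1×4.56) = 4.199×10^-5 K/W
R_polyurethane foam = L/(kA) = 0.11/(0.025×4.56) = 0.9649 K/W
R_outer film = 1/(h_o·A) = 1/(28.5×4.56) = 0.007695 K/W
R_total = 0.9726 K/W
Q = ΔT / R_total = 40 / 0.9726

Q ≈ 41.1 W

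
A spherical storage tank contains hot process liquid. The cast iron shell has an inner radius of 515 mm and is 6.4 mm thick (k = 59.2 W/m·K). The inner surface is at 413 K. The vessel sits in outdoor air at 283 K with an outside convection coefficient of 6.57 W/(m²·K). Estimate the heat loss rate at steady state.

Spherical conduction: R = (1/r_in − 1/r_out)/(4πk) per layer; series-sum.
R_cast iron shell = (1/0.515 − 1/0.5214)/(4π×59.2) = 3.204×10^-5 K/W
R_outer film = 1/(h·4πr_o²) = 1/(6.57×4π×0.5214²) = 0.04455 K/W
R_total = 0.04459 K/W
Q = ΔT/R_total = 130/0.04459

Q ≈ 2920 W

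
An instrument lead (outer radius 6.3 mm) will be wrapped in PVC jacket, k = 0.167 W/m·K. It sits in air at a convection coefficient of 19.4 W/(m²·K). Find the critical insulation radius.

For a cylinder r_cr = k/h = 0.167/19.4
r_cr = 8.61 mm; since the bare radius (6.3 mm) is below r_cr, adding a thin layer of insulation will *increase* heat loss.

r_cr ≈ 8.61 mm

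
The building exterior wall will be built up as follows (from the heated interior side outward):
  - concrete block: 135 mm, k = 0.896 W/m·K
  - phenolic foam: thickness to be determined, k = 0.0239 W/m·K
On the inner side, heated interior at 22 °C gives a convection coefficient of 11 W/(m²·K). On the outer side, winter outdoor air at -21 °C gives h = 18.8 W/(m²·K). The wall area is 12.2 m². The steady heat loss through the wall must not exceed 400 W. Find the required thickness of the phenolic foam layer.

Using the resistance-network approach (series):
R_inner film = 1/(h_i·A) = 1/(11×12.2) = 0.007452 K/W
R_concrete block = L/(kA) = 0.135/(0.896×12.2) = 0.01235 K/W
R_outer film = 1/(h_o·A) = 1/(18.8×12.2) = 0.00436 K/W
Sum of the known resistances R_other = 0.02416 K/W
Required total resistance R_tot = ΔT/Q_allow = 43/400 = 0.1075 K/W
R_phenolic foam = R_tot − R_other = 0.08334 K/W
L = R·k·A = 0.08334×0.0239×12.2

L ≈ 24.3 mm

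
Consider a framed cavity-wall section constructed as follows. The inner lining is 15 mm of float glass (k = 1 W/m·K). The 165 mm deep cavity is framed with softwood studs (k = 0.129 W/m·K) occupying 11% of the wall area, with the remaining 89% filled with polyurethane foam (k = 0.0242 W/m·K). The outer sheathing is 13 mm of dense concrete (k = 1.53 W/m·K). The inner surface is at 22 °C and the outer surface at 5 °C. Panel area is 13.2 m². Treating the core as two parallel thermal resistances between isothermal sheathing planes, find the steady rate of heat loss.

Sheathing layers in series; stud and cavity paths in parallel between them.
R_inner = 0.015/(1×13.2) = 0.001136 K/W
R_stud  = 0.165/(0.129×0.11×13.2) = 0.8809 K/W
R_cav   = 0.165/(0.0242×0.89×13.2) = 0.5804 K/W
1/R_core = 1/R_stud + 1/R_cav → R_core = 0.3499 K/W
R_outer = 0.013/(1.53×13.2) = 6.437×10^-4 K/W
R_total = 0.3516 K/W
Q = ΔT/R_total = 17/0.3516

Q ≈ 48.3 W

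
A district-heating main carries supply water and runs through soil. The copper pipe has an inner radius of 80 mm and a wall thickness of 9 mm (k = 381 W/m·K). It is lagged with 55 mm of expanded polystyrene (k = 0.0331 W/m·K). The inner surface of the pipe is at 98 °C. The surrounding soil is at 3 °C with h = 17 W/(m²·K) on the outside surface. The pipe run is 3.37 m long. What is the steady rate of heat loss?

Q ≈ 135 W

Radial resistances (cylindrical: R_cond = ln(r_o/r_i)/(2πkL), R_conv = 1/(h·2πrL)):
R_copper pipe wall = ln(89/80)/(2π×381×3.37) = 1.321×10^-5 K/W
R_expanded polystyrene = ln(144/89)/(2π×0.0331×3.37) = 0.6865 K/W
R_outer film = 1/(h_o·2πr_oL) = 1/(17×2π×0.144×3.37) = 0.01929 K/W
R_total = 0.7058 K/W
Q = ΔT/R_total = 95/0.7058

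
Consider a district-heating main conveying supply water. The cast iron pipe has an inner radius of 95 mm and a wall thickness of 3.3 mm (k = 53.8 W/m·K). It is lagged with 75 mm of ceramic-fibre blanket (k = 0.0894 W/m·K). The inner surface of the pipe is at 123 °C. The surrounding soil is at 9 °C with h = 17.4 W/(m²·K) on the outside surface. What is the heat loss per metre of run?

q′ ≈ 107 W/m

Treating each annulus and film as a series resistance:
R_cast iron pipe wall = ln(98.3/95)/(2π×53.8×1) = 1.01×10^-4 K/W
R_ceramic-fibre blanket = ln(173.3/98.3)/(2π×0.0894×1) = 1.009 K/W
R_outer film = 1/(h_o·2πr_oL) = 1/(17.4×2π×0.1733×1) = 0.05278 K/W
R_total = 1.062 K/W
Q = ΔT/R_total = 114/1.062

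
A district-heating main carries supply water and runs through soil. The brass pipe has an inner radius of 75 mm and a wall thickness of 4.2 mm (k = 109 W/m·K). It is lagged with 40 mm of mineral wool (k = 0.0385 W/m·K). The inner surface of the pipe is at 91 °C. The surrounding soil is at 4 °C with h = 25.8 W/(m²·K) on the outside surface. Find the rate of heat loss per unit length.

q′ ≈ 49.9 W/m

Cylindrical conduction, so R = ln(r₂/r₁)/(2πkL) per layer, in series:
R_brass pipe wall = ln(79.2/75)/(2π×109×1) = 7.956×10^-5 K/W
R_mineral wool = ln(119.2/79.2)/(2π×0.0385×1) = 1.69 K/W
R_outer film = 1/(h_o·2πr_oL) = 1/(25.8×2π×0.1192×1) = 0.05175 K/W
R_total = 1.742 K/W
Q = ΔT/R_total = 87/1.742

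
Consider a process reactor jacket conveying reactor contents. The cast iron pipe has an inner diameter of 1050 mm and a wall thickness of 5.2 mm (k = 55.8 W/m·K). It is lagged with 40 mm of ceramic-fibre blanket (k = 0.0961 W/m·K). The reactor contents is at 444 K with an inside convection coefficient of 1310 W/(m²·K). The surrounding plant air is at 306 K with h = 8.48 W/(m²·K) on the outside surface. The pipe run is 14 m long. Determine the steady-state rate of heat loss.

Q ≈ 12600 W

Per-layer cylindrical resistances, series-summed:
R_inner film = 1/(h_i·2πr₁L) = 1/(1310×2π×0.525×14) = 1.653×10^-5 K/W
R_cast iron pipe wall = ln(530.2/525)/(2π×55.8×14) = 2.008×10^-6 K/W
R_ceramic-fibre blanket = ln(570.2/530.2)/(2π×0.0961×14) = 0.008604 K/W
R_outer film = 1/(h_o·2πr_oL) = 1/(8.48×2π×0.5702×14) = 0.002351 K/W
R_total = 0.01097 K/W
Q = ΔT/R_total = 138/0.01097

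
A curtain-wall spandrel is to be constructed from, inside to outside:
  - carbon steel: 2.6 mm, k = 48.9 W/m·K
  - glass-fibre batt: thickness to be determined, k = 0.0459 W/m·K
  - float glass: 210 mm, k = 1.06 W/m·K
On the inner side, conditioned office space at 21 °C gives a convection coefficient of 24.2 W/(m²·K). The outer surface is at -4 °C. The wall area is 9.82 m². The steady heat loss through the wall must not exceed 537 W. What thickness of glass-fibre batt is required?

L ≈ 9.99 mm

Using the resistance-network approach (series):
R_inner film = 1/(h_i·A) = 1/(24.2×9.82) = 0.004208 K/W
R_carbon steel = L/(kA) = 0.0026/(48.9×9.82) = 5.414×10^-6 K/W
R_float glass = L/(kA) = 0.21/(1.06×9.82) = 0.02017 K/W
Sum of the known resistances R_other = 0.02439 K/W
Required total resistance R_tot = ΔT/Q_allow = 25/537 = 0.04655 K/W
R_glass-fibre batt = R_tot − R_other = 0.02217 K/W
L = R·k·A = 0.02217×0.0459×9.82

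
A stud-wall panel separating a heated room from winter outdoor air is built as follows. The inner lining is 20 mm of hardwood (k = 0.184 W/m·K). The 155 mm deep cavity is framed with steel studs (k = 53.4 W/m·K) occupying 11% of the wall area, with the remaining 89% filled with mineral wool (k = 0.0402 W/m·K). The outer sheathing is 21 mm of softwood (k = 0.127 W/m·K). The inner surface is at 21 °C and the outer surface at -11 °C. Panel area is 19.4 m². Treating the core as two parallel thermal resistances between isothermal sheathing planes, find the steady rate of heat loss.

Q ≈ 2070 W

Sheathing layers in series; stud and cavity paths in parallel between them.
R_inner = 0.02/(0.184×19.4) = 0.005603 K/W
R_stud  = 0.155/(53.4×0.11×19.4) = 0.00136 K/W
R_cav   = 0.155/(0.0402×0.89×19.4) = 0.2233 K/W
1/R_core = 1/R_stud + 1/R_cav → R_core = 0.001352 K/W
R_outer = 0.021/(0.127×19.4) = 0.008523 K/W
R_total = 0.01548 K/W
Q = ΔT/R_total = 32/0.01548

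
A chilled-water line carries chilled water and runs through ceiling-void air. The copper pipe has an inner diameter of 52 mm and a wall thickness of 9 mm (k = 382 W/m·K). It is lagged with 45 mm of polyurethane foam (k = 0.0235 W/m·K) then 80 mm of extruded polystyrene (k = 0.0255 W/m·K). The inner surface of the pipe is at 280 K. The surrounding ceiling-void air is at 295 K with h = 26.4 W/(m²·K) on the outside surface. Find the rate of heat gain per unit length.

q′ ≈ 1.51 W/m

Radial resistances (cylindrical: R_cond = ln(r_o/r_i)/(2πkL), R_conv = 1/(h·2πrL)):
R_copper pipe wall = ln(35/26)/(2π×382×1) = 1.238×10^-4 K/W
R_polyurethane foam = ln(80/35)/(2π×0.0235×1) = 5.599 K/W
R_extruded polystyrene = ln(160/80)/(2π×0.0255×1) = 4.326 K/W
R_outer film = 1/(h_o·2πr_oL) = 1/(26.4×2π×0.16×1) = 0.03768 K/W
R_total = 9.963 K/W
Q = ΔT/R_total = 15/9.963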